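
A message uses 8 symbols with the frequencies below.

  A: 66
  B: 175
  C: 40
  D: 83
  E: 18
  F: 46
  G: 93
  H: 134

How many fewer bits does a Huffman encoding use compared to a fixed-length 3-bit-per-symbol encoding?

Fixed-length: 3 bits × 655 symbols = 1965 bits.
Huffman merges:
combine E(18), C(40) → 58
combine F(46), 58 → 104
combine A(66), D(83) → 149
combine G(93), 104 → 197
combine H(134), 149 → 283
combine B(175), 197 → 372
combine 283, 372 → 655
Huffman total = 58 + 104 + 149 + 197 + 283 + 372 + 655 = 1818 bits.
Saving = 1965 − 1818 = 147 bits.

147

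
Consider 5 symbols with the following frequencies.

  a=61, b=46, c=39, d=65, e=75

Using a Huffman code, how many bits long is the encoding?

Merge the two smallest weights repeatedly:
merge c(39) and b(46): 85
merge a(61) and d(65): 126
merge e(75) and 85: 160
merge 126 and 160: 286
Each symbol's bit-cost is frequency × depth; summing gives 657 bits (equivalently 85 + 126 + 160 + 286).

657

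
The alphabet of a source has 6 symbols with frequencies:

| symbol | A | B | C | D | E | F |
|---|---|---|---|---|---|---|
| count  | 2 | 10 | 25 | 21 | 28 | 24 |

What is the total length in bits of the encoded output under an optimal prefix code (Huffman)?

265

Build the Huffman tree bottom-up:
merge A(2) and B(10): 12
merge 12 and D(21): 33
merge F(24) and C(25): 49
merge E(28) and 33: 61
merge 49 and 61: 110
Each symbol's bit-cost is frequency × depth; summing gives 265 bits (equivalently 12 + 33 + 49 + 61 + 110).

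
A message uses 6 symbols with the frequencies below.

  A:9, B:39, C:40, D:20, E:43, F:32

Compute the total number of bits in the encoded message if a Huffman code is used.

Build the Huffman tree bottom-up:
merge A(9) and D(20): 29
merge 29 and F(32): 61
merge B(39) and C(40): 79
merge E(43) and 61: 104
merge 79 and 104: 183
The encoded length is the sum of every internal node's weight: 29 + 61 + 79 + 104 + 183 = 456 bits.

456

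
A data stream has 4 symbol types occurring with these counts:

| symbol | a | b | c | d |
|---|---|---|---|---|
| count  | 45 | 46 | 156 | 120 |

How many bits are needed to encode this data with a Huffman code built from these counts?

Build the Huffman tree bottom-up:
merge a(45) and b(46): 91
merge 91 and d(120): 211
merge c(156) and 211: 367
Each symbol's bit-cost is frequency × depth; summing gives 669 bits (equivalently 91 + 211 + 367).

669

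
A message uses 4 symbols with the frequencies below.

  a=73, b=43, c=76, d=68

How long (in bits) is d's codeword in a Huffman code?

2

Huffman merges, smallest pair first:
b(43) + d(68) → 111
a(73) + c(76) → 149
111 + 149 → 260
d's leaf is at depth 2, giving a 2-bit codeword.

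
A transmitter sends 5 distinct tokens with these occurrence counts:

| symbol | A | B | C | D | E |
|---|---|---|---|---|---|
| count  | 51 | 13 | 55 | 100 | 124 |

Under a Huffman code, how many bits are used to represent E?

1

Build the tree from the bottom:
B(13) + A(51) → 64
C(55) + 64 → 119
D(100) + 119 → 219
E(124) + 219 → 343
E is merged only at the final step, so code length = 1.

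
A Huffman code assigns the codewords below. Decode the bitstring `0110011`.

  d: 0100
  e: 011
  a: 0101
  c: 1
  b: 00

ebcc

Read left to right; each codeword is recognised as soon as it completes (prefix code):
  011→e | 00→b | 1→c | 1→c
Decoded message: ebcc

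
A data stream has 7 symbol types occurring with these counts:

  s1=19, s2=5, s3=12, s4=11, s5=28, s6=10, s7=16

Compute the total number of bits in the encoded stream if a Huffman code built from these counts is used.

271

Greedily combine the two least-frequent nodes:
s2(5) + s6(10) → 15
s4(11) + s3(12) → 23
15 + s7(16) → 31
s1(19) + 23 → 42
s5(28) + 31 → 59
42 + 59 → 101
Total encoded bits = sum of merged weights = 15 + 23 + 31 + 42 + 59 + 101 = 271.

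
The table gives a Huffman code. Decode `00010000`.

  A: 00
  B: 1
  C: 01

ACAA

Read left to right; each codeword is recognised as soon as it completes (prefix code):
  00→A | 01→C | 00→A | 00→A
Decoded message: ACAA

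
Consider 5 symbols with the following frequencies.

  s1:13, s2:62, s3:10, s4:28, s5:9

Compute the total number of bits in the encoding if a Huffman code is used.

233

Greedily combine the two least-frequent nodes:
combine s5(9), s3(10) → 19
combine s1(13), 19 → 32
combine s4(28), 32 → 60
combine 60, s2(62) → 122
Total encoded bits = sum of merged weights = 19 + 32 + 60 + 122 = 233.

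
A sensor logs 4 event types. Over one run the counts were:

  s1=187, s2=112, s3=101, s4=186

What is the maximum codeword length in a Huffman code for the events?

Merge the two lowest-weight nodes at each step:
combine s3(101), s2(112) → 213
combine s4(186), s1(187) → 373
combine 213, 373 → 586
The rarest symbols sit at the bottom; the longest codeword is 2 bits.

2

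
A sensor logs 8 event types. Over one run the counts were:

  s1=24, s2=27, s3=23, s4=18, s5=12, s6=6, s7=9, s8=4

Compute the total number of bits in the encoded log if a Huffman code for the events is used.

347

Build the Huffman tree bottom-up:
combine s8(4), s6(6) → 10
combine s7(9), 10 → 19
combine s5(12), s4(18) → 30
combine 19, s3(23) → 42
combine s1(24), s2(27) → 51
combine 30, 42 → 72
combine 51, 72 → 123
The encoded length is the sum of every internal node's weight: 10 + 19 + 30 + 42 + 51 + 72 + 123 = 347 bits.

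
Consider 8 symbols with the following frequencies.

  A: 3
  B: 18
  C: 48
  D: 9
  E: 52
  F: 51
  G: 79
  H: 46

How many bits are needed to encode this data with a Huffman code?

Merge the two smallest weights repeatedly:
merge A(3) and D(9): 12
merge 12 and B(18): 30
merge 30 and H(46): 76
merge C(48) and F(51): 99
merge E(52) and 76: 128
merge G(79) and 99: 178
merge 128 and 178: 306
Total encoded bits = sum of merged weights = 12 + 30 + 76 + 99 + 128 + 178 + 306 = 829.

829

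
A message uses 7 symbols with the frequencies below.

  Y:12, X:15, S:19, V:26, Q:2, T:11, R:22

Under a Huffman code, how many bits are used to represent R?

Build the tree from the bottom:
combine Q(2), T(11) → 13
combine Y(12), 13 → 25
combine X(15), S(19) → 34
combine R(22), 25 → 47
combine V(26), 34 → 60
combine 47, 60 → 107
R sits 2 levels below the root, so its codeword is 2 bits.

2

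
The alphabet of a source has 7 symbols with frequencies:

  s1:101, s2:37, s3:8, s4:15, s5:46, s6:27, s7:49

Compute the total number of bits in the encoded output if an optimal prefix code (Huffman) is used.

720

Greedily combine the two least-frequent nodes:
combine s3(8), s4(15) → 23
combine 23, s6(27) → 50
combine s2(37), s5(46) → 83
combine s7(49), 50 → 99
combine 83, 99 → 182
combine s1(101), 182 → 283
The encoded length is the sum of every internal node's weight: 23 + 50 + 83 + 99 + 182 + 283 = 720 bits.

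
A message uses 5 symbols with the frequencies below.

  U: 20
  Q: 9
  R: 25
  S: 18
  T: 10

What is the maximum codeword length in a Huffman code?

3

Merge the two lowest-weight nodes at each step:
merge Q(9) and T(10): 19
merge S(18) and 19: 37
merge U(20) and R(25): 45
merge 37 and 45: 82
The first pair merged (Q, T) ends up deepest, at depth 3.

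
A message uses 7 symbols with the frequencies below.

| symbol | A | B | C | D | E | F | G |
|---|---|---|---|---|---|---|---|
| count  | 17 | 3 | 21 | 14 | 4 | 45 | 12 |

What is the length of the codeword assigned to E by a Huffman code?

Repeatedly merge the two smallest:
merge B(3) and E(4): 7
merge 7 and G(12): 19
merge D(14) and A(17): 31
merge 19 and C(21): 40
merge 31 and 40: 71
merge F(45) and 71: 116
E sits 5 levels below the root, so its codeword is 5 bits.

5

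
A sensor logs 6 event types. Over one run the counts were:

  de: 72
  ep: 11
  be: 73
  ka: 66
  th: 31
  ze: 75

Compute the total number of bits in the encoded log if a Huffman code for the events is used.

806

Build the Huffman tree bottom-up:
combine ep(11), th(31) → 42
combine 42, ka(66) → 108
combine de(72), be(73) → 145
combine ze(75), 108 → 183
combine 145, 183 → 328
Each symbol's bit-cost is frequency × depth; summing gives 806 bits (equivalently 42 + 108 + 145 + 183 + 328).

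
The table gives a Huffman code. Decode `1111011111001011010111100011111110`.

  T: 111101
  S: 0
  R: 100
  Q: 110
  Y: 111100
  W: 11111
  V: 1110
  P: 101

Read left to right; each codeword is recognised as soon as it completes (prefix code):
  111101→T | 111100→Y | 101→P | 101→P | 0→S | 111100→Y | 0→S | 11111→W | 110→Q
Decoded message: TYPPSYSWQ

TYPPSYSWQ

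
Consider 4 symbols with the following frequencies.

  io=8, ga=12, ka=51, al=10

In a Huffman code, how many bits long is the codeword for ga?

2

Build the tree from the bottom:
io(8) + al(10) → 18
ga(12) + 18 → 30
30 + ka(51) → 81
The subtree containing ga is merged 2 times, so code length = 2.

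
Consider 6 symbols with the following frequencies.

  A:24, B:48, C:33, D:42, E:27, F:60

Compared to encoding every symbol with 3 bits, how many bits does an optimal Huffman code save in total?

108

Fixed-length: 3 bits × 234 symbols = 702 bits.
Huffman merges:
combine A(24), E(27) → 51
combine C(33), D(42) → 75
combine B(48), 51 → 99
combine F(60), 75 → 135
combine 99, 135 → 234
Huffman total = 51 + 75 + 99 + 135 + 234 = 594 bits.
Saving = 702 − 594 = 108 bits.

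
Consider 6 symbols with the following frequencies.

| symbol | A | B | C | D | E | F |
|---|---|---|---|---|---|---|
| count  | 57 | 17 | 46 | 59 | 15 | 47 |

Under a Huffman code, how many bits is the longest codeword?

4

Merge the two lowest-weight nodes at each step:
combine E(15), B(17) → 32
combine 32, C(46) → 78
combine F(47), A(57) → 104
combine D(59), 78 → 137
combine 104, 137 → 241
The first pair merged (E, B) ends up deepest, at depth 4.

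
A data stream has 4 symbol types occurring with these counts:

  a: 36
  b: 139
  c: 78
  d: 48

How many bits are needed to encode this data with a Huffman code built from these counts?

Merge the two smallest weights repeatedly:
a(36) + d(48) → 84
c(78) + 84 → 162
b(139) + 162 → 301
Each symbol's bit-cost is frequency × depth; summing gives 547 bits (equivalently 84 + 162 + 301).

547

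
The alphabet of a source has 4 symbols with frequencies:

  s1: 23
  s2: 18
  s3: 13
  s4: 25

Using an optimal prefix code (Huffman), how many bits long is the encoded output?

158

Greedily combine the two least-frequent nodes:
merge s3(13) and s2(18): 31
merge s1(23) and s4(25): 48
merge 31 and 48: 79
The encoded length is the sum of every internal node's weight: 31 + 48 + 79 = 158 bits.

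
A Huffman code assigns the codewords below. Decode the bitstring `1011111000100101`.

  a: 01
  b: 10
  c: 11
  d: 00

Read left to right; each codeword is recognised as soon as it completes (prefix code):
  10→b | 11→c | 11→c | 10→b | 00→d | 10→b | 01→a | 01→a
Decoded message: bccbdbaa

bccbdbaa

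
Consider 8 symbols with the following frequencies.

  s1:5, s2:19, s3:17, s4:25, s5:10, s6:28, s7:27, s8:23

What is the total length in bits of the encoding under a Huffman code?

Greedily combine the two least-frequent nodes:
merge s1(5) and s5(10): 15
merge 15 and s3(17): 32
merge s2(19) and s8(23): 42
merge s4(25) and s7(27): 52
merge s6(28) and 32: 60
merge 42 and 52: 94
merge 60 and 94: 154
The encoded length is the sum of every internal node's weight: 15 + 32 + 42 + 52 + 60 + 94 + 154 = 449 bits.

449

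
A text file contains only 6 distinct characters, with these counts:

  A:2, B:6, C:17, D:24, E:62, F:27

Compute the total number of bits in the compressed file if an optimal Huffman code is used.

Build the Huffman tree bottom-up:
merge A(2) and B(6): 8
merge 8 and C(17): 25
merge D(24) and 25: 49
merge F(27) and 49: 76
merge E(62) and 76: 138
Total encoded bits = sum of merged weights = 8 + 25 + 49 + 76 + 138 = 296.

296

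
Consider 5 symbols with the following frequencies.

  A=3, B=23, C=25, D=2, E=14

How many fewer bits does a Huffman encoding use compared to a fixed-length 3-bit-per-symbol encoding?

Fixed-length: 3 bits × 67 symbols = 201 bits.
Huffman merges:
combine D(2), A(3) → 5
combine 5, E(14) → 19
combine 19, B(23) → 42
combine C(25), 42 → 67
Huffman total = 5 + 19 + 42 + 67 = 133 bits.
Saving = 201 − 133 = 68 bits.

68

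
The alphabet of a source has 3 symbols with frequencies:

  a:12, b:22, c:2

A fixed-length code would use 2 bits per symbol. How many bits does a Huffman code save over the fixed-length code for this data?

Fixed-length: 2 bits × 36 symbols = 72 bits.
Huffman merges:
c(2) + a(12) → 14
14 + b(22) → 36
Huffman total = 14 + 36 = 50 bits.
Saving = 72 − 50 = 22 bits.

22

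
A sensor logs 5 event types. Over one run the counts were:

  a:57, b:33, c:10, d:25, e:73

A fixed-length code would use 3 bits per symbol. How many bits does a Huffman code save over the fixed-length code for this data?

Fixed-length: 3 bits × 198 symbols = 594 bits.
Huffman merges:
merge c(10) and d(25): 35
merge b(33) and 35: 68
merge a(57) and 68: 125
merge e(73) and 125: 198
Huffman total = 35 + 68 + 125 + 198 = 426 bits.
Saving = 594 − 426 = 168 bits.

168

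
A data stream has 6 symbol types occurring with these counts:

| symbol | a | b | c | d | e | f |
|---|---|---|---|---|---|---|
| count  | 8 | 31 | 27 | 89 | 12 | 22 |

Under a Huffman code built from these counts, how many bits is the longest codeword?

4

Merge the two lowest-weight nodes at each step:
a(8) + e(12) → 20
20 + f(22) → 42
c(27) + b(31) → 58
42 + 58 → 100
d(89) + 100 → 189
The first pair merged (a, e) ends up deepest, at depth 4.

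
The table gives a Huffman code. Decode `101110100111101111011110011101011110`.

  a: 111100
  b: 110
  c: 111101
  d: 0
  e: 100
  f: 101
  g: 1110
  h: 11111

Read left to right; each codeword is recognised as soon as it completes (prefix code):
  101→f | 110→b | 100→e | 111101→c | 1110→g | 111100→a | 1110→g | 101→f | 1110→g
Decoded message: fbecgagfg

fbecgagfg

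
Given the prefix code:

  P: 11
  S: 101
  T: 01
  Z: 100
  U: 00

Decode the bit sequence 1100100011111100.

Read left to right; each codeword is recognised as soon as it completes (prefix code):
  11→P | 00→U | 100→Z | 01→T | 11→P | 11→P | 100→Z
Decoded message: PUZTPPZ

PUZTPPZ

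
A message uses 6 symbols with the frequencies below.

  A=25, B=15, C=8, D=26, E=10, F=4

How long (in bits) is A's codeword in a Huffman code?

Build the tree from the bottom:
merge F(4) and C(8): 12
merge E(10) and 12: 22
merge B(15) and 22: 37
merge A(25) and D(26): 51
merge 37 and 51: 88
A sits 2 levels below the root, so its codeword is 2 bits.

2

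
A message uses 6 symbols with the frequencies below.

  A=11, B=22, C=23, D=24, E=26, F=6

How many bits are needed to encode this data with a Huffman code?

Merge the two smallest weights repeatedly:
combine F(6), A(11) → 17
combine 17, B(22) → 39
combine C(23), D(24) → 47
combine E(26), 39 → 65
combine 47, 65 → 112
Each symbol's bit-cost is frequency × depth; summing gives 280 bits (equivalently 17 + 39 + 47 + 65 + 112).

280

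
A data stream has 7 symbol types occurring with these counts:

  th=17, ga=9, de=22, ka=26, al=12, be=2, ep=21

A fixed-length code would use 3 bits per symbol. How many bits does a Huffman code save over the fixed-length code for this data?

37

Fixed-length: 3 bits × 109 symbols = 327 bits.
Huffman merges:
be(2) + ga(9) → 11
11 + al(12) → 23
th(17) + ep(21) → 38
de(22) + 23 → 45
ka(26) + 38 → 64
45 + 64 → 109
Huffman total = 11 + 23 + 38 + 45 + 64 + 109 = 290 bits.
Saving = 327 − 290 = 37 bits.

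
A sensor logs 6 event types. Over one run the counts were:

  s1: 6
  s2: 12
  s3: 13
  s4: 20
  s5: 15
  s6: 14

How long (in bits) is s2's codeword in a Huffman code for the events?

Huffman merges, smallest pair first:
s1(6) + s2(12) → 18
s3(13) + s6(14) → 27
s5(15) + 18 → 33
s4(20) + 27 → 47
33 + 47 → 80
s2's leaf is at depth 3, giving a 3-bit codeword.

3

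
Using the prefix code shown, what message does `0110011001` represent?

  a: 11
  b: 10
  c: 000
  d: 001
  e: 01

Read left to right; each codeword is recognised as soon as it completes (prefix code):
  01→e | 10→b | 01→e | 10→b | 01→e
Decoded message: ebebe

ebebe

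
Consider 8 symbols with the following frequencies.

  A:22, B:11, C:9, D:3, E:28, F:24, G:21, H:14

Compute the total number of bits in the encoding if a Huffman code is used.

Greedily combine the two least-frequent nodes:
combine D(3), C(9) → 12
combine B(11), 12 → 23
combine H(14), G(21) → 35
combine A(22), 23 → 45
combine F(24), E(28) → 52
combine 35, 45 → 80
combine 52, 80 → 132
The encoded length is the sum of every internal node's weight: 12 + 23 + 35 + 45 + 52 + 80 + 132 = 379 bits.

379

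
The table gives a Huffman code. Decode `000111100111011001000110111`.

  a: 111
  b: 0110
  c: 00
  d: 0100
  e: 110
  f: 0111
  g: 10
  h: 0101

cfgfbdba

Read left to right; each codeword is recognised as soon as it completes (prefix code):
  00→c | 0111→f | 10→g | 0111→f | 0110→b | 0100→d | 0110→b | 111→a
Decoded message: cfgfbdba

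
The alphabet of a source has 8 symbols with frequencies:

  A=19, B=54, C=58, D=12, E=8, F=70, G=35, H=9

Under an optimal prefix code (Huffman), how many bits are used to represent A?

Build the tree from the bottom:
combine E(8), H(9) → 17
combine D(12), 17 → 29
combine A(19), 29 → 48
combine G(35), 48 → 83
combine B(54), C(58) → 112
combine F(70), 83 → 153
combine 112, 153 → 265
A's leaf is at depth 4, giving a 4-bit codeword.

4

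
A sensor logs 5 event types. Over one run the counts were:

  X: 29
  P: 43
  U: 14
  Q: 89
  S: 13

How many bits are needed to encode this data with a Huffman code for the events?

370

Greedily combine the two least-frequent nodes:
combine S(13), U(14) → 27
combine 27, X(29) → 56
combine P(43), 56 → 99
combine Q(89), 99 → 188
Total encoded bits = sum of merged weights = 27 + 56 + 99 + 188 = 370.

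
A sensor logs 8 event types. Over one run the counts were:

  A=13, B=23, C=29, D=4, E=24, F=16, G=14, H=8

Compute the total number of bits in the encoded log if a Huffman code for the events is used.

376

Build the Huffman tree bottom-up:
combine D(4), H(8) → 12
combine 12, A(13) → 25
combine G(14), F(16) → 30
combine B(23), E(24) → 47
combine 25, C(29) → 54
combine 30, 47 → 77
combine 54, 77 → 131
Total encoded bits = sum of merged weights = 12 + 25 + 30 + 47 + 54 + 77 + 131 = 376.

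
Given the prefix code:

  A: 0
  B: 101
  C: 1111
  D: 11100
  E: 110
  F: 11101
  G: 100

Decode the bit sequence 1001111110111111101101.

GCECFB

Read left to right; each codeword is recognised as soon as it completes (prefix code):
  100→G | 1111→C | 110→E | 1111→C | 11101→F | 101→B
Decoded message: GCECFB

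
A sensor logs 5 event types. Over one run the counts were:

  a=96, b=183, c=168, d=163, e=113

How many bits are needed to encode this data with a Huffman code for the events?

Merge the two smallest weights repeatedly:
merge a(96) and e(113): 209
merge d(163) and c(168): 331
merge b(183) and 209: 392
merge 331 and 392: 723
The encoded length is the sum of every internal node's weight: 209 + 331 + 392 + 723 = 1655 bits.

1655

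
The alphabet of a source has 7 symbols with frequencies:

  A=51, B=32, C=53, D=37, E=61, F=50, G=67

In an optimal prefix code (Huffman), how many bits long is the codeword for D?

Build the tree from the bottom:
combine B(32), D(37) → 69
combine F(50), A(51) → 101
combine C(53), E(61) → 114
combine G(67), 69 → 136
combine 101, 114 → 215
combine 136, 215 → 351
D sits 3 levels below the root, so its codeword is 3 bits.

3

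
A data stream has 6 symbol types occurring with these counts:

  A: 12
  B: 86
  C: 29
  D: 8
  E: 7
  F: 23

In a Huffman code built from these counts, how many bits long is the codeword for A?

4

Build the tree from the bottom:
merge E(7) and D(8): 15
merge A(12) and 15: 27
merge F(23) and 27: 50
merge C(29) and 50: 79
merge 79 and B(86): 165
The subtree containing A is merged 4 times, so code length = 4.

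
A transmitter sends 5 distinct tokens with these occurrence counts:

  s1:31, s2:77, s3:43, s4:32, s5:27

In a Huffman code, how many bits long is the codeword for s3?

Build the tree from the bottom:
combine s5(27), s1(31) → 58
combine s4(32), s3(43) → 75
combine 58, 75 → 133
combine s2(77), 133 → 210
s3's leaf is at depth 3, giving a 3-bit codeword.

3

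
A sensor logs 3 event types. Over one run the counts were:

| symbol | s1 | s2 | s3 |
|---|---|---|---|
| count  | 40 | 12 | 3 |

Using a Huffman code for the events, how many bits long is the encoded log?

70

Merge the two smallest weights repeatedly:
combine s3(3), s2(12) → 15
combine 15, s1(40) → 55
Each symbol's bit-cost is frequency × depth; summing gives 70 bits (equivalently 15 + 55).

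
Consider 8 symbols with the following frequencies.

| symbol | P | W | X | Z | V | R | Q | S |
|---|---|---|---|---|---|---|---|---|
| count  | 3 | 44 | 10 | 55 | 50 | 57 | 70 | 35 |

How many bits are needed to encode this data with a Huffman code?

906

Merge the two smallest weights repeatedly:
combine P(3), X(10) → 13
combine 13, S(35) → 48
combine W(44), 48 → 92
combine V(50), Z(55) → 105
combine R(57), Q(70) → 127
combine 92, 105 → 197
combine 127, 197 → 324
Total encoded bits = sum of merged weights = 13 + 48 + 92 + 105 + 127 + 197 + 324 = 906.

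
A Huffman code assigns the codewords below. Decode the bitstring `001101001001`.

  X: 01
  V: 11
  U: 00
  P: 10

Read left to right; each codeword is recognised as soon as it completes (prefix code):
  00→U | 11→V | 01→X | 00→U | 10→P | 01→X
Decoded message: UVXUPX

UVXUPX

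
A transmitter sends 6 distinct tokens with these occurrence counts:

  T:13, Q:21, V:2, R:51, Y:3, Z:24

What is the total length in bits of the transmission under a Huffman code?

239

Build the Huffman tree bottom-up:
V(2) + Y(3) → 5
5 + T(13) → 18
18 + Q(21) → 39
Z(24) + 39 → 63
R(51) + 63 → 114
Total encoded bits = sum of merged weights = 5 + 18 + 39 + 63 + 114 = 239.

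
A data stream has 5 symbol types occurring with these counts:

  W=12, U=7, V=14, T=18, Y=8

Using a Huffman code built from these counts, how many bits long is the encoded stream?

Build the Huffman tree bottom-up:
combine U(7), Y(8) → 15
combine W(12), V(14) → 26
combine 15, T(18) → 33
combine 26, 33 → 59
Each symbol's bit-cost is frequency × depth; summing gives 133 bits (equivalently 15 + 26 + 33 + 59).

133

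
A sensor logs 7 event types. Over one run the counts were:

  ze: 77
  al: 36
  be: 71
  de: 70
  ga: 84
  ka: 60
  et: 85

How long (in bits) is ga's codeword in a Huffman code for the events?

Repeatedly merge the two smallest:
al(36) + ka(60) → 96
de(70) + be(71) → 141
ze(77) + ga(84) → 161
et(85) + 96 → 181
141 + 161 → 302
181 + 302 → 483
ga sits 3 levels below the root, so its codeword is 3 bits.

3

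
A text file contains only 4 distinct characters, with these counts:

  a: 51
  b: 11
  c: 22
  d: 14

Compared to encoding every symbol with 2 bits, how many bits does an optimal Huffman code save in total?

Fixed-length: 2 bits × 98 symbols = 196 bits.
Huffman merges:
combine b(11), d(14) → 25
combine c(22), 25 → 47
combine 47, a(51) → 98
Huffman total = 25 + 47 + 98 = 170 bits.
Saving = 196 − 170 = 26 bits.

26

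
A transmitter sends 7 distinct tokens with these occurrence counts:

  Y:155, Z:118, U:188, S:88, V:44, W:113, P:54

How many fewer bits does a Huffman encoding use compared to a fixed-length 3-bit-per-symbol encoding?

245

Fixed-length: 3 bits × 760 symbols = 2280 bits.
Huffman merges:
merge V(44) and P(54): 98
merge S(88) and 98: 186
merge W(113) and Z(118): 231
merge Y(155) and 186: 341
merge U(188) and 231: 419
merge 341 and 419: 760
Huffman total = 98 + 186 + 231 + 341 + 419 + 760 = 2035 bits.
Saving = 2280 − 2035 = 245 bits.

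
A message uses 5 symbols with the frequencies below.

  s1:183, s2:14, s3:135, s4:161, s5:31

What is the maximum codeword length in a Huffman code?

Merge the two lowest-weight nodes at each step:
merge s2(14) and s5(31): 45
merge 45 and s3(135): 180
merge s4(161) and 180: 341
merge s1(183) and 341: 524
The first pair merged (s2, s5) ends up deepest, at depth 4.

4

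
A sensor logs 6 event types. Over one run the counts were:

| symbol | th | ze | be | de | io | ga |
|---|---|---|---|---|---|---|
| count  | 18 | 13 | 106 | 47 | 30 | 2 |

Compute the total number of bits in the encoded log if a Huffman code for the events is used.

Greedily combine the two least-frequent nodes:
ga(2) + ze(13) → 15
15 + th(18) → 33
io(30) + 33 → 63
de(47) + 63 → 110
be(106) + 110 → 216
Each symbol's bit-cost is frequency × depth; summing gives 437 bits (equivalently 15 + 33 + 63 + 110 + 216).

437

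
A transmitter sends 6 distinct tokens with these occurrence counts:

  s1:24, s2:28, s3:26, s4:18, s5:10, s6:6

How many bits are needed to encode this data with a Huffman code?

Greedily combine the two least-frequent nodes:
merge s6(6) and s5(10): 16
merge 16 and s4(18): 34
merge s1(24) and s3(26): 50
merge s2(28) and 34: 62
merge 50 and 62: 112
The encoded length is the sum of every internal node's weight: 16 + 34 + 50 + 62 + 112 = 274 bits.

274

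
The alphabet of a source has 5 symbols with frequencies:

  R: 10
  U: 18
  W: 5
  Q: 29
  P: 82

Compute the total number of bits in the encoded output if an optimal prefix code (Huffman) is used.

254

Build the Huffman tree bottom-up:
combine W(5), R(10) → 15
combine 15, U(18) → 33
combine Q(29), 33 → 62
combine 62, P(82) → 144
The encoded length is the sum of every internal node's weight: 15 + 33 + 62 + 144 = 254 bits.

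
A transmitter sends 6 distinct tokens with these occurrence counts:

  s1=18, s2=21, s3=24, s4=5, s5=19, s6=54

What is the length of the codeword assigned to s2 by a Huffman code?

Huffman merges, smallest pair first:
combine s4(5), s1(18) → 23
combine s5(19), s2(21) → 40
combine 23, s3(24) → 47
combine 40, 47 → 87
combine s6(54), 87 → 141
The subtree containing s2 is merged 3 times, so code length = 3.

3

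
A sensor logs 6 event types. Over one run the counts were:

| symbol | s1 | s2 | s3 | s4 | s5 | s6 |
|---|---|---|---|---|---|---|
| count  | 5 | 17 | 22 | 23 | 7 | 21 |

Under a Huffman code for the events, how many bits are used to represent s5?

4

Huffman merges, smallest pair first:
s1(5) + s5(7) → 12
12 + s2(17) → 29
s6(21) + s3(22) → 43
s4(23) + 29 → 52
43 + 52 → 95
s5's leaf is at depth 4, giving a 4-bit codeword.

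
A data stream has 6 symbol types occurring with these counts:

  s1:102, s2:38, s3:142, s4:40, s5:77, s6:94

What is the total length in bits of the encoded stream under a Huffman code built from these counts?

1219

Merge the two smallest weights repeatedly:
combine s2(38), s4(40) → 78
combine s5(77), 78 → 155
combine s6(94), s1(102) → 196
combine s3(142), 155 → 297
combine 196, 297 → 493
Each symbol's bit-cost is frequency × depth; summing gives 1219 bits (equivalently 78 + 155 + 196 + 297 + 493).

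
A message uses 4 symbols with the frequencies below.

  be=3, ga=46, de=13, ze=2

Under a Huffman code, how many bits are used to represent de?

2

Huffman merges, smallest pair first:
combine ze(2), be(3) → 5
combine 5, de(13) → 18
combine 18, ga(46) → 64
de's leaf is at depth 2, giving a 2-bit codeword.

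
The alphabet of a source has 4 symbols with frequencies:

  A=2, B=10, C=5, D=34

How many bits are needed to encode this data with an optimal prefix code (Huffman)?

Build the Huffman tree bottom-up:
merge A(2) and C(5): 7
merge 7 and B(10): 17
merge 17 and D(34): 51
Each symbol's bit-cost is frequency × depth; summing gives 75 bits (equivalently 7 + 17 + 51).

75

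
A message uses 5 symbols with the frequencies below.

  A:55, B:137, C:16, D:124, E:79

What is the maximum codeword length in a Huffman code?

3

Merge the two lowest-weight nodes at each step:
merge C(16) and A(55): 71
merge 71 and E(79): 150
merge D(124) and B(137): 261
merge 150 and 261: 411
The first pair merged (C, A) ends up deepest, at depth 3.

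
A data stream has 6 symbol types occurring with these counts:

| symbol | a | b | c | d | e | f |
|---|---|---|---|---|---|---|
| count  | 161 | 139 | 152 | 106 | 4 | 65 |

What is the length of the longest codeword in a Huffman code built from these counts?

Merge the two lowest-weight nodes at each step:
combine e(4), f(65) → 69
combine 69, d(106) → 175
combine b(139), c(152) → 291
combine a(161), 175 → 336
combine 291, 336 → 627
The rarest symbols sit at the bottom; the longest codeword is 4 bits.

4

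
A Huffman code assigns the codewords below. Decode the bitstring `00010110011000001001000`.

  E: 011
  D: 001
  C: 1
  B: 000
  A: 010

Read left to right; each codeword is recognised as soon as it completes (prefix code):
  000→B | 1→C | 011→E | 001→D | 1→C | 000→B | 001→D | 001→D | 000→B
Decoded message: BCEDCBDDB

BCEDCBDDB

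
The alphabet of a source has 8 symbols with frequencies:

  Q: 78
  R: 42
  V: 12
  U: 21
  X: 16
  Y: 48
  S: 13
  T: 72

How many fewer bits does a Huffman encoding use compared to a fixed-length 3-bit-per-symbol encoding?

Fixed-length: 3 bits × 302 symbols = 906 bits.
Huffman merges:
combine V(12), S(13) → 25
combine X(16), U(21) → 37
combine 25, 37 → 62
combine R(42), Y(48) → 90
combine 62, T(72) → 134
combine Q(78), 90 → 168
combine 134, 168 → 302
Huffman total = 25 + 37 + 62 + 90 + 134 + 168 + 302 = 818 bits.
Saving = 906 − 818 = 88 bits.

88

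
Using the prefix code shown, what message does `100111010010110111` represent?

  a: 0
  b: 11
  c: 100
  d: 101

Read left to right; each codeword is recognised as soon as it completes (prefix code):
  100→c | 11→b | 101→d | 0→a | 0→a | 101→d | 101→d | 11→b
Decoded message: cbdaaddb

cbdaaddb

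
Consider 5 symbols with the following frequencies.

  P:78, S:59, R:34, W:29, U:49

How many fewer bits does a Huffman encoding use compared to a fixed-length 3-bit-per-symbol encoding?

186

Fixed-length: 3 bits × 249 symbols = 747 bits.
Huffman merges:
combine W(29), R(34) → 63
combine U(49), S(59) → 108
combine 63, P(78) → 141
combine 108, 141 → 249
Huffman total = 63 + 108 + 141 + 249 = 561 bits.
Saving = 747 − 561 = 186 bits.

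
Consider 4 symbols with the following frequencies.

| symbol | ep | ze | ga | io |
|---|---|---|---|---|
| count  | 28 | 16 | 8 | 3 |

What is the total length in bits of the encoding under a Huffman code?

93

Merge the two smallest weights repeatedly:
combine io(3), ga(8) → 11
combine 11, ze(16) → 27
combine 27, ep(28) → 55
Total encoded bits = sum of merged weights = 11 + 27 + 55 = 93.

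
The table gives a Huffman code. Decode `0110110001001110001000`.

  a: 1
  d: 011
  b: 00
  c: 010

ddbcdabcb

Read left to right; each codeword is recognised as soon as it completes (prefix code):
  011→d | 011→d | 00→b | 010→c | 011→d | 1→a | 00→b | 010→c | 00→b
Decoded message: ddbcdabcb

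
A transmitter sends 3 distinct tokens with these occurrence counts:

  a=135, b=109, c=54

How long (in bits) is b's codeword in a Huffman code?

Build the tree from the bottom:
merge c(54) and b(109): 163
merge a(135) and 163: 298
The subtree containing b is merged 2 times, so code length = 2.

2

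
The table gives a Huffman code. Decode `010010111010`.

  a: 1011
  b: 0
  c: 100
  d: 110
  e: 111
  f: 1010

Read left to right; each codeword is recognised as soon as it completes (prefix code):
  0→b | 100→c | 1011→a | 1010→f
Decoded message: bcaf

bcaf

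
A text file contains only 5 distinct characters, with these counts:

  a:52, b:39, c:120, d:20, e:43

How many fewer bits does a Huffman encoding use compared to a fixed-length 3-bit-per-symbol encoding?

Fixed-length: 3 bits × 274 symbols = 822 bits.
Huffman merges:
combine d(20), b(39) → 59
combine e(43), a(52) → 95
combine 59, 95 → 154
combine c(120), 154 → 274
Huffman total = 59 + 95 + 154 + 274 = 582 bits.
Saving = 822 − 582 = 240 bits.

240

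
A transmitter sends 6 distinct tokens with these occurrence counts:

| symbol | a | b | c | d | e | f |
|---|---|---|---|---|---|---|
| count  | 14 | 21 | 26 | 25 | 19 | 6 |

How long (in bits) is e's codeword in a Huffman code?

Build the tree from the bottom:
combine f(6), a(14) → 20
combine e(19), 20 → 39
combine b(21), d(25) → 46
combine c(26), 39 → 65
combine 46, 65 → 111
e's leaf is at depth 3, giving a 3-bit codeword.

3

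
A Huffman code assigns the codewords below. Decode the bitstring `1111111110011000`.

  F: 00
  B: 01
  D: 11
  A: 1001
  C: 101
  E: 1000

DDDDAE

Read left to right; each codeword is recognised as soon as it completes (prefix code):
  11→D | 11→D | 11→D | 11→D | 1001→A | 1000→E
Decoded message: DDDDAE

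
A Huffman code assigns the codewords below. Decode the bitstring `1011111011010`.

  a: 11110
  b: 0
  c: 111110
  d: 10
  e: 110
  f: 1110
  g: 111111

dced

Read left to right; each codeword is recognised as soon as it completes (prefix code):
  10→d | 111110→c | 110→e | 10→d
Decoded message: dced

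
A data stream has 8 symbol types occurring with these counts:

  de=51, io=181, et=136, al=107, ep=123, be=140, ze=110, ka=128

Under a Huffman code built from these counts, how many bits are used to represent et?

3

Huffman merges, smallest pair first:
de(51) + al(107) → 158
ze(110) + ep(123) → 233
ka(128) + et(136) → 264
be(140) + 158 → 298
io(181) + 233 → 414
264 + 298 → 562
414 + 562 → 976
et sits 3 levels below the root, so its codeword is 3 bits.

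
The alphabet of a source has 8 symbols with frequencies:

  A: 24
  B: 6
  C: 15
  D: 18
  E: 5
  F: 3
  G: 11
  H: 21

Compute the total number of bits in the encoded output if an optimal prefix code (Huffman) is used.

Greedily combine the two least-frequent nodes:
F(3) + E(5) → 8
B(6) + 8 → 14
G(11) + 14 → 25
C(15) + D(18) → 33
H(21) + A(24) → 45
25 + 33 → 58
45 + 58 → 103
The encoded length is the sum of every internal node's weight: 8 + 14 + 25 + 33 + 45 + 58 + 103 = 286 bits.

286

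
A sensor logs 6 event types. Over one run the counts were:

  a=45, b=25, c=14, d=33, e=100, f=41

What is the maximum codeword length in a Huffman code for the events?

Merge the two lowest-weight nodes at each step:
c(14) + b(25) → 39
d(33) + 39 → 72
f(41) + a(45) → 86
72 + 86 → 158
e(100) + 158 → 258
The rarest symbols sit at the bottom; the longest codeword is 4 bits.

4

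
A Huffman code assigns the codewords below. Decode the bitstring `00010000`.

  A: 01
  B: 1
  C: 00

Read left to right; each codeword is recognised as soon as it completes (prefix code):
  00→C | 01→A | 00→C | 00→C
Decoded message: CACC

CACC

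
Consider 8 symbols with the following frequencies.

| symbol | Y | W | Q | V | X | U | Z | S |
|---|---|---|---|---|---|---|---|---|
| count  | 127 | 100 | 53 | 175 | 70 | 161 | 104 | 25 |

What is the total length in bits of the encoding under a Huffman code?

2335

Greedily combine the two least-frequent nodes:
combine S(25), Q(53) → 78
combine X(70), 78 → 148
combine W(100), Z(104) → 204
combine Y(127), 148 → 275
combine U(161), V(175) → 336
combine 204, 275 → 479
combine 336, 479 → 815
Each symbol's bit-cost is frequency × depth; summing gives 2335 bits (equivalently 78 + 148 + 204 + 275 + 336 + 479 + 815).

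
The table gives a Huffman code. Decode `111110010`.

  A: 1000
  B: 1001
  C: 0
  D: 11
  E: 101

DDBC

Read left to right; each codeword is recognised as soon as it completes (prefix code):
  11→D | 11→D | 1001→B | 0→C
Decoded message: DDBC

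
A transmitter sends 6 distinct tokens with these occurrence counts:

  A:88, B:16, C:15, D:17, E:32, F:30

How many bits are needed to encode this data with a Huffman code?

Greedily combine the two least-frequent nodes:
C(15) + B(16) → 31
D(17) + F(30) → 47
31 + E(32) → 63
47 + 63 → 110
A(88) + 110 → 198
Total encoded bits = sum of merged weights = 31 + 47 + 63 + 110 + 198 = 449.

449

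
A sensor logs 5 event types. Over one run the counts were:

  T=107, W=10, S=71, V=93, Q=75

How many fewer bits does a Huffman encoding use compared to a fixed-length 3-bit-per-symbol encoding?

275

Fixed-length: 3 bits × 356 symbols = 1068 bits.
Huffman merges:
combine W(10), S(71) → 81
combine Q(75), 81 → 156
combine V(93), T(107) → 200
combine 156, 200 → 356
Huffman total = 81 + 156 + 200 + 356 = 793 bits.
Saving = 1068 − 793 = 275 bits.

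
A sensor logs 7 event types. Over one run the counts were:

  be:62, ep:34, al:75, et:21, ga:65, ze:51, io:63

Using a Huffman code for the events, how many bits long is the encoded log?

Greedily combine the two least-frequent nodes:
combine et(21), ep(34) → 55
combine ze(51), 55 → 106
combine be(62), io(63) → 125
combine ga(65), al(75) → 140
combine 106, 125 → 231
combine 140, 231 → 371
Each symbol's bit-cost is frequency × depth; summing gives 1028 bits (equivalently 55 + 106 + 125 + 140 + 231 + 371).

1028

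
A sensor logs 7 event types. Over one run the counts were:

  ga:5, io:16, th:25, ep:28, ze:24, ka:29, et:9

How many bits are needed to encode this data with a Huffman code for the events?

Greedily combine the two least-frequent nodes:
ga(5) + et(9) → 14
14 + io(16) → 30
ze(24) + th(25) → 49
ep(28) + ka(29) → 57
30 + 49 → 79
57 + 79 → 136
Total encoded bits = sum of merged weights = 14 + 30 + 49 + 57 + 79 + 136 = 365.

365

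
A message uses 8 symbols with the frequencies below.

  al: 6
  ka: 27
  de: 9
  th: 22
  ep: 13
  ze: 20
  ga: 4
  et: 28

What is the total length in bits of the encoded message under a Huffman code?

361

Build the Huffman tree bottom-up:
combine ga(4), al(6) → 10
combine de(9), 10 → 19
combine ep(13), 19 → 32
combine ze(20), th(22) → 42
combine ka(27), et(28) → 55
combine 32, 42 → 74
combine 55, 74 → 129
Each symbol's bit-cost is frequency × depth; summing gives 361 bits (equivalently 10 + 19 + 32 + 42 + 55 + 74 + 129).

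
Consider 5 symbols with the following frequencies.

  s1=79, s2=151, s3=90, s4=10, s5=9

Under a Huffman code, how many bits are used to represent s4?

Build the tree from the bottom:
s5(9) + s4(10) → 19
19 + s1(79) → 98
s3(90) + 98 → 188
s2(151) + 188 → 339
The subtree containing s4 is merged 4 times, so code length = 4.

4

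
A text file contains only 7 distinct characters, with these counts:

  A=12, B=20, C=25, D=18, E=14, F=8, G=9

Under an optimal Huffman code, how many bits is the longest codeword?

Merge the two lowest-weight nodes at each step:
combine F(8), G(9) → 17
combine A(12), E(14) → 26
combine 17, D(18) → 35
combine B(20), C(25) → 45
combine 26, 35 → 61
combine 45, 61 → 106
The rarest symbols sit at the bottom; the longest codeword is 4 bits.

4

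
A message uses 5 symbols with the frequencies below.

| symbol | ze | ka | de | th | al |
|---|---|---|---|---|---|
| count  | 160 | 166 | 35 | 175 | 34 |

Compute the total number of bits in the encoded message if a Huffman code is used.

1209

Merge the two smallest weights repeatedly:
merge al(34) and de(35): 69
merge 69 and ze(160): 229
merge ka(166) and th(175): 341
merge 229 and 341: 570
Each symbol's bit-cost is frequency × depth; summing gives 1209 bits (equivalently 69 + 229 + 341 + 570).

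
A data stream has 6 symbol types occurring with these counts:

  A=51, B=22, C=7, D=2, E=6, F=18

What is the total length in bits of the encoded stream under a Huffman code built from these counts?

217

Build the Huffman tree bottom-up:
merge D(2) and E(6): 8
merge C(7) and 8: 15
merge 15 and F(18): 33
merge B(22) and 33: 55
merge A(51) and 55: 106
Each symbol's bit-cost is frequency × depth; summing gives 217 bits (equivalently 8 + 15 + 33 + 55 + 106).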